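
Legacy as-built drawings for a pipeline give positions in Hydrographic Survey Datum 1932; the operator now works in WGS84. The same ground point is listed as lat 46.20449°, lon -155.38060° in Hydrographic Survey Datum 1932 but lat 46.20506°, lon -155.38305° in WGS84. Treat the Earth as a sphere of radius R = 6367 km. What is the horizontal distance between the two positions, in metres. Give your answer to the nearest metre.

199 m

Δφ = 46.20506° − 46.20449° = +0.00057°; Δλ = -155.38305° − -155.38060° = -0.00245°.
1° along a meridian = πR/180 = 111125 m.
ΔN = Δφ × 111125 = 63.3 m; ΔE = Δλ × 111125 × cos(46.20449°) = -0.00245 × 111125 × 0.692087 = -188.4 m.
Distance = √(ΔE² + ΔN²) = √((-188.4)² + 63.3²) = 198.8 m.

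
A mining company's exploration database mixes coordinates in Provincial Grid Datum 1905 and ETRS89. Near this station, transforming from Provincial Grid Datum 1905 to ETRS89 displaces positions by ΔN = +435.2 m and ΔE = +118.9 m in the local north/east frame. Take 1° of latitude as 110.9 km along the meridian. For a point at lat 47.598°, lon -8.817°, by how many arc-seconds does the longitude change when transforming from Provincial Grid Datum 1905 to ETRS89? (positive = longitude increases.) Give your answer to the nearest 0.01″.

Δλ = 5.72″

At latitude 47.598°, cos φ = 0.674328.
1° of longitude at this latitude = 110.9 × cos φ = 74.78 km, so Δλ = 118.9 / 74783.0 = 0.0015899° = 5.724″.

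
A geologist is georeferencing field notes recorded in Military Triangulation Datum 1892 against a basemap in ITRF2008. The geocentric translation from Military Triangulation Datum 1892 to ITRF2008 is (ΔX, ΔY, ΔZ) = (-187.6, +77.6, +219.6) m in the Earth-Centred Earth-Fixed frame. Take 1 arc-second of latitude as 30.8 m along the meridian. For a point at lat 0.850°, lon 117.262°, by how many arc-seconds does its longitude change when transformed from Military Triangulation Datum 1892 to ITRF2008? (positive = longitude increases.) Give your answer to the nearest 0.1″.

sin φ = 0.014835, cos φ = 0.999890, sin λ = 0.888921, cos λ = -0.458060.
East component: ΔE = −sin λ·ΔX + cos λ·ΔY = −(0.888921)(-187.6) + (-0.458060)(77.6) = 131.22 m.
1° of latitude spans 3600 × 30.80 = 110880 m; at latitude φ, 1° of longitude spans that × cos φ = 110867.8 m, so Δλ = 131.22 / 110867.8 × 3600 = 4.261″.

Δλ = 4.3″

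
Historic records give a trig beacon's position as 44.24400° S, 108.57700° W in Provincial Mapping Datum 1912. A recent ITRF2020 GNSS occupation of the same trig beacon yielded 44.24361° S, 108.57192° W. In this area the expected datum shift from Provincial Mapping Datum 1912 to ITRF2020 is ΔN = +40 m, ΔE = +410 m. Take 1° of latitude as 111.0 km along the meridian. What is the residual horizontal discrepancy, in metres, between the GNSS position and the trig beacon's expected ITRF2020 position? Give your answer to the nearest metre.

7 m

Observed coordinate differences: Δφ = +0.00039°, Δλ = +0.00508°.
Converting to metres (1° lat = 111000 m, cos φ = 0.716375): observed ΔN = 43.3 m, observed ΔE = 403.9 m.
Subtracting the expected shift leaves a residual of 43.3 − (40) = 3.3 m north and 403.9 − (410) = -6.1 m east.
Residual distance = √(3.3² + (-6.1)²) = 6.9 m.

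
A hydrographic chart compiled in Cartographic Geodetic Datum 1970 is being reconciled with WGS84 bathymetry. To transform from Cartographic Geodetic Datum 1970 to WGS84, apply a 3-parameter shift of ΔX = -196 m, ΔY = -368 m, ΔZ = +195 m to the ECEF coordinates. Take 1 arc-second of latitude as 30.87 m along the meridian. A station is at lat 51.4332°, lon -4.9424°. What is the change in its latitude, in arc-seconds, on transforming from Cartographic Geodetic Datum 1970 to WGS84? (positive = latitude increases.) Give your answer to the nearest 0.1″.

Δφ = 8.1″

sin φ = 0.781882, cos φ = 0.623427, sin λ = -0.086154, cos λ = 0.996282.
North component: ΔN = −sin φ cos λ·ΔX − sin φ sin λ·ΔY + cos φ·ΔZ = −(0.781882)(0.996282)(-196) − (0.781882)(-0.086154)(-368) + (0.623427)(195) = 249.46 m.
1° of latitude spans 3600 × 30.87 = 111132 m, so Δφ = 249.46 / 111132 × 3600 = 8.081″.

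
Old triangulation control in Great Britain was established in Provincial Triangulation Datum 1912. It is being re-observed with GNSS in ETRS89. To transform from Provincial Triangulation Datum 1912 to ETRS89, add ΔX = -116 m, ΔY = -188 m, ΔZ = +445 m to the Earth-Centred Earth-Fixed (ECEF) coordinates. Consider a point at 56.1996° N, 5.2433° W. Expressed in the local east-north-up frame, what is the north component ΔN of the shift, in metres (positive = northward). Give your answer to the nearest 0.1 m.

ΔN = 329.3 m

At φ = 56.1996°, λ = -5.2433°: sin φ = 0.830981, cos φ = 0.556301, sin λ = -0.091385, cos λ = 0.995816.
ΔN = −sin φ cos λ·ΔX − sin φ sin λ·ΔY + cos φ·ΔZ = −(0.830981)(0.995816)(-116) − (0.830981)(-0.091385)(-188) + (0.556301)(445) = 329.27 m.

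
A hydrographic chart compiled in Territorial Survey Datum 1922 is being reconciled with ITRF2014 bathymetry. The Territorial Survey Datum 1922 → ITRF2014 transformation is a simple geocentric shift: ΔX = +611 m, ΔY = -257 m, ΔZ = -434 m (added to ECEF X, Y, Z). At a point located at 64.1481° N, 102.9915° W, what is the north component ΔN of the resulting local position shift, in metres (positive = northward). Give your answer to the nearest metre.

ΔN = -291 m

At φ = 64.1481°, λ = -102.9915°: sin φ = 0.899924, cos φ = 0.436046, sin λ = -0.974403, cos λ = -0.224807.
ΔN = −sin φ cos λ·ΔX − sin φ sin λ·ΔY + cos φ·ΔZ = −(0.899924)(-0.224807)(611) − (0.899924)(-0.974403)(-257) + (0.436046)(-434) = -290.99 m.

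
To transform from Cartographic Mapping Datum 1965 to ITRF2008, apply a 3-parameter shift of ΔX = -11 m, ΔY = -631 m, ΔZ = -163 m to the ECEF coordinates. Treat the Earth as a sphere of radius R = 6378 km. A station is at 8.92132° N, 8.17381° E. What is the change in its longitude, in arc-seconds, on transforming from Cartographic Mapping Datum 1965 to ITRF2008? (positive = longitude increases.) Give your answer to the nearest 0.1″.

Δλ = -20.4″

sin φ = 0.155078, cos φ = 0.987902, sin λ = 0.142176, cos λ = 0.989841.
East component: ΔE = −sin λ·ΔX + cos λ·ΔY = −(0.142176)(-11) + (0.989841)(-631) = -623.03 m.
1° of latitude spans πR/180 = 111317 m; at latitude φ, 1° of longitude spans that × cos φ = 109970.4 m, so Δλ = -623.03 / 109970.4 × 3600 = -20.395″.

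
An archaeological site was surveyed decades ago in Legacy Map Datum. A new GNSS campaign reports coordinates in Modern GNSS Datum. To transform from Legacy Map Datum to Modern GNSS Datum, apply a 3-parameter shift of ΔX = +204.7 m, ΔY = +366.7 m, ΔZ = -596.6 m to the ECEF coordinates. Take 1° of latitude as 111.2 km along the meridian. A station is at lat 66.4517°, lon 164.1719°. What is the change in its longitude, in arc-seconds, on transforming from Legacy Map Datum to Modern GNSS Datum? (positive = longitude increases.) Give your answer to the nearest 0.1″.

sin φ = 0.916724, cos φ = 0.399522, sin λ = 0.272752, cos λ = -0.962084.
East component: ΔE = −sin λ·ΔX + cos λ·ΔY = −(0.272752)(204.7) + (-0.962084)(366.7) = -408.63 m.
1° of latitude spans 111200 m; at latitude φ, 1° of longitude spans that × cos φ = 44426.8 m, so Δλ = -408.63 / 44426.8 × 3600 = -33.112″.

Δλ = -33.1″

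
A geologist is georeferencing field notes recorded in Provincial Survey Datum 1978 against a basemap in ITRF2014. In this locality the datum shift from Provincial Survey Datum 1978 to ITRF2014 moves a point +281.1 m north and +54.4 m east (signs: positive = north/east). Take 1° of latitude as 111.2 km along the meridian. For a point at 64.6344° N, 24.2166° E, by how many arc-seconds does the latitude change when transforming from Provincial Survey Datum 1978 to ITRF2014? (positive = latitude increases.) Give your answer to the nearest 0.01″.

Δφ = 9.10″

1° of latitude = 111.2 km, so Δφ = 281.1 / 111200 = 0.0025279° = 9.100″.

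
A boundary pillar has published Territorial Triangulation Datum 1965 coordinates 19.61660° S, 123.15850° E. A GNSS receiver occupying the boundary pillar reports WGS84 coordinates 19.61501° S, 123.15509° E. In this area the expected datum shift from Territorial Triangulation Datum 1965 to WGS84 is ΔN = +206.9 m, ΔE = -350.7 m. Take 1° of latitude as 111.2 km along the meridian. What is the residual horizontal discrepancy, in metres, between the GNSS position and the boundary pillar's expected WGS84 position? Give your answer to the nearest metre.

Observed coordinate differences: Δφ = +0.00159°, Δλ = -0.00341°.
Converting to metres (1° lat = 111200 m, cos φ = 0.941960): observed ΔN = 176.8 m, observed ΔE = -357.2 m.
Subtracting the expected shift leaves a residual of 176.8 − (206.9) = -30.1 m north and -357.2 − (-350.7) = -6.5 m east.
Residual distance = √((-30.1)² + (-6.5)²) = 30.8 m.

31 m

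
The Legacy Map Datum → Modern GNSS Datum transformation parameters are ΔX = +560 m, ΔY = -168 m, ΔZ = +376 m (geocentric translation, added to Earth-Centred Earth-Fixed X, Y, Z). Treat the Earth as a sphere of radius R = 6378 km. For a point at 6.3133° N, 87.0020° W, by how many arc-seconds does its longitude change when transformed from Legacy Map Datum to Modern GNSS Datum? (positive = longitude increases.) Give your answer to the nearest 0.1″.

sin φ = 0.109965, cos φ = 0.993935, sin λ = -0.998631, cos λ = 0.052301.
East component: ΔE = −sin λ·ΔX + cos λ·ΔY = −(-0.998631)(560) + (0.052301)(-168) = 550.45 m.
1° of latitude spans πR/180 = 111317 m; at latitude φ, 1° of longitude spans that × cos φ = 110642.0 m, so Δλ = 550.45 / 110642.0 × 3600 = 17.910″.

Δλ = 17.9″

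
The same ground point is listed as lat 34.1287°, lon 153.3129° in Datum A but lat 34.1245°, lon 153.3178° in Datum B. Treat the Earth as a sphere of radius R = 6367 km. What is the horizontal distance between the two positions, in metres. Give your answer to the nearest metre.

649 m

Δφ = 34.1245° − 34.1287° = -0.0042°; Δλ = 153.3178° − 153.3129° = +0.0049°.
1° along a meridian = πR/180 = 111125 m.
ΔN = Δφ × 111125 = -466.7 m; ΔE = Δλ × 111125 × cos(34.1287°) = +0.0049 × 111125 × 0.827779 = 450.7 m.
Distance = √(ΔE² + ΔN²) = √(450.7² + (-466.7)²) = 648.8 m.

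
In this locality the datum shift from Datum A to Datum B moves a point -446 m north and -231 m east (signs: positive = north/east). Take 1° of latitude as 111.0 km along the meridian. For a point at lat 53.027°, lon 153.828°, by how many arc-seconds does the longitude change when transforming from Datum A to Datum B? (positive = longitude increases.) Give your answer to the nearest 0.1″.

At latitude 53.027°, cos φ = 0.601439.
1° of longitude at this latitude = 111.0 × cos φ = 66.76 km, so Δλ = -231.0 / 66759.7 = -0.0034602° = -12.457″.

Δλ = -12.5″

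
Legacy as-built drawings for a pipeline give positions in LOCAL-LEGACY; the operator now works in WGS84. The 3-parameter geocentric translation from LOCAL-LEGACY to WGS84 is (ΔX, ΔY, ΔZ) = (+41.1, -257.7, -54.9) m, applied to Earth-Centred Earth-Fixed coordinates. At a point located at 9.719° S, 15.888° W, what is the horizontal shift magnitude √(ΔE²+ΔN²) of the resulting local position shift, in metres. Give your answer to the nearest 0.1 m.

The local east axis at (φ, λ) is (−sin λ, cos λ, 0), so ΔE = −sin(-15.888°)·41.1 + cos(-15.888°)·(-257.7) = -236.60 m.
The local north axis is (−sin φ cos λ, −sin φ sin λ, cos φ), giving ΔN = 6.673 + 11.910 − 54.112 = -35.53 m.
Horizontal magnitude = √(ΔE² + ΔN²) = √((-236.60)² + (-35.53)²) = 239.26 m.

239.3 m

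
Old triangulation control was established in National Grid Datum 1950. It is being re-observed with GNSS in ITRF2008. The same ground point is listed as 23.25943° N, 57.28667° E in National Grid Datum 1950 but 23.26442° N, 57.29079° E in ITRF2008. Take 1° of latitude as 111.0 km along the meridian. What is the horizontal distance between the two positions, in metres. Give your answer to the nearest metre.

Δφ = 23.26442° − 23.25943° = +0.00499°; Δλ = 57.29079° − 57.28667° = +0.00412°.
ΔN = Δφ × 111000 = 553.9 m; ΔE = Δλ × 111000 × cos(23.25943°) = +0.00412 × 111000 × 0.918726 = 420.2 m.
Distance = √(ΔE² + ΔN²) = √(420.2² + 553.9²) = 695.2 m.

695 m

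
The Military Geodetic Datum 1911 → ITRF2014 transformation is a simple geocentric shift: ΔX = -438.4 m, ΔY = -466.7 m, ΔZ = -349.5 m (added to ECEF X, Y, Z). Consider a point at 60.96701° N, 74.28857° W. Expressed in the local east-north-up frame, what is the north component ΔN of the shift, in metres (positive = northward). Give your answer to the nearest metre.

The local north axis is (−sin φ cos λ, −sin φ sin λ, cos φ), giving ΔN = 103.798 − 392.809 − 169.617 = -458.63 m.

ΔN = -459 m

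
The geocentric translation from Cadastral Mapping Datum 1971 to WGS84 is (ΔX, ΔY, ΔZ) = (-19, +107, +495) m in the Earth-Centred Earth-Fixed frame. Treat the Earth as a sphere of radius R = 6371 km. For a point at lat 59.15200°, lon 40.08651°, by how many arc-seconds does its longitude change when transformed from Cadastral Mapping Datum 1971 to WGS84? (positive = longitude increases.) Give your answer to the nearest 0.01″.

sin φ = 0.858531, cos φ = 0.512762, sin λ = 0.643944, cos λ = 0.765073.
East component: ΔE = −sin λ·ΔX + cos λ·ΔY = −(0.643944)(-19) + (0.765073)(107) = 94.10 m.
1° of latitude spans πR/180 = 111195 m; at latitude φ, 1° of longitude spans that × cos φ = 57016.6 m, so Δλ = 94.10 / 57016.6 × 3600 = 5.941″.

Δλ = 5.94″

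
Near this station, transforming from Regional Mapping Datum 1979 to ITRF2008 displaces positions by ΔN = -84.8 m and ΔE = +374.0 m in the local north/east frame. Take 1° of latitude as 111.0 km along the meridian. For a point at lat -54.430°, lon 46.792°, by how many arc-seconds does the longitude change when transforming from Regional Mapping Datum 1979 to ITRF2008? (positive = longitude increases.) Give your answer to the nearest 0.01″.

Δλ = 20.85″

At latitude -54.430°, cos φ = 0.581697.
1° of longitude at this latitude = 111.0 × cos φ = 64.57 km, so Δλ = 374.0 / 64568.4 = 0.0057923° = 20.852″.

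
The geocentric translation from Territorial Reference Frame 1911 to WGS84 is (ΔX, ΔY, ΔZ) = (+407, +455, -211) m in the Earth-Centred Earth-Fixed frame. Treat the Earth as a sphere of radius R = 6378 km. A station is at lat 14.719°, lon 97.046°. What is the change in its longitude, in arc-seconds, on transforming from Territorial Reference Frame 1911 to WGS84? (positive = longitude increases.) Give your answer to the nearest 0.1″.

sin φ = 0.254079, cos φ = 0.967184, sin λ = 0.992448, cos λ = -0.122666.
East component: ΔE = −sin λ·ΔX + cos λ·ΔY = −(0.992448)(407) + (-0.122666)(455) = -459.74 m.
1° of latitude spans πR/180 = 111317 m; at latitude φ, 1° of longitude spans that × cos φ = 107664.1 m, so Δλ = -459.74 / 107664.1 × 3600 = -15.372″.

Δλ = -15.4″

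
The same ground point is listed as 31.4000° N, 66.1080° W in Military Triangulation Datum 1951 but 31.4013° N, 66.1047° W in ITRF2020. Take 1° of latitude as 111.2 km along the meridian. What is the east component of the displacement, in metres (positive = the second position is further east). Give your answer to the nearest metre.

ΔE = 313 m

Δφ = 31.4013° − 31.4000° = +0.0013°; Δλ = -66.1047° − -66.1080° = +0.0033°.
ΔN = Δφ × 111200 = 144.6 m; ΔE = Δλ × 111200 × cos(31.4000°) = +0.0033 × 111200 × 0.853551 = 313.2 m.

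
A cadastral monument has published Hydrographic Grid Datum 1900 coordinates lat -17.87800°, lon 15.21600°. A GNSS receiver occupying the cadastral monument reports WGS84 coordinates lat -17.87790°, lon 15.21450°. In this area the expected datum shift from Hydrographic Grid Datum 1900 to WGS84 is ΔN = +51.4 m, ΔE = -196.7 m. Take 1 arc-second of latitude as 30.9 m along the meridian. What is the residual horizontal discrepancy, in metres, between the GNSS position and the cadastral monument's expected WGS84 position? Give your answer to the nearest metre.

Observed coordinate differences: Δφ = +0.00010°, Δλ = -0.00150°.
Converting to metres (1° lat = 111240 m, cos φ = 0.951712): observed ΔN = 11.1 m, observed ΔE = -158.8 m.
Subtracting the expected shift leaves a residual of 11.1 − (51.4) = -40.3 m north and -158.8 − (-196.7) = 37.9 m east.
Residual distance = √((-40.3)² + 37.9²) = 55.3 m.

55 m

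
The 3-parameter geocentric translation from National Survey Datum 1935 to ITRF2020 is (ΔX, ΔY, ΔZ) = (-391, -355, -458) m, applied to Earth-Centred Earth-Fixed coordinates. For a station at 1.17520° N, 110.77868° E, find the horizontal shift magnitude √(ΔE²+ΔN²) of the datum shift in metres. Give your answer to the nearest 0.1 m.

669.1 m

At φ = 1.17520°, λ = 110.77868°: sin φ = 0.020510, cos φ = 0.999790, sin λ = 0.934958, cos λ = -0.354759.
ΔE = −sin λ·ΔX + cos λ·ΔY = −(0.934958)·(-391) + (-0.354759)·(-355) = 491.51 m.
ΔN = −sin φ cos λ·ΔX − sin φ sin λ·ΔY + cos φ·ΔZ = −(0.020510)(-0.354759)(-391) − (0.020510)(0.934958)(-355) + (0.999790)(-458) = -453.94 m.
Horizontal magnitude = √(ΔE² + ΔN²) = √(491.51² + (-453.94)²) = 669.06 m.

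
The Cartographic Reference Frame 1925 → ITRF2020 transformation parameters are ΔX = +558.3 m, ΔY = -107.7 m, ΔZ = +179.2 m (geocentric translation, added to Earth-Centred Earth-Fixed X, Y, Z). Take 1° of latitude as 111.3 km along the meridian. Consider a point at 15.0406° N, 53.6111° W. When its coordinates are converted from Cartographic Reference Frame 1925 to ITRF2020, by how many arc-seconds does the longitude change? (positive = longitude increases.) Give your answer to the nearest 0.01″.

sin φ = 0.259503, cos φ = 0.965742, sin λ = -0.805009, cos λ = 0.593263.
East component: ΔE = −sin λ·ΔX + cos λ·ΔY = −(-0.805009)(558.3) + (0.593263)(-107.7) = 385.54 m.
1° of latitude spans 111300 m; at latitude φ, 1° of longitude spans that × cos φ = 107487.1 m, so Δλ = 385.54 / 107487.1 × 3600 = 12.913″.

Δλ = 12.91″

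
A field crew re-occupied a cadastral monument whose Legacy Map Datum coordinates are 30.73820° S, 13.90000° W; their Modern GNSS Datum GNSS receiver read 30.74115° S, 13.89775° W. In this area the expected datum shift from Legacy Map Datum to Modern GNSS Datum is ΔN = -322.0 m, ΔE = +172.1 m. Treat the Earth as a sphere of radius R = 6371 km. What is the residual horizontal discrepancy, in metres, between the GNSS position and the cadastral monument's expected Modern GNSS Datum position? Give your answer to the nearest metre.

43 m

Observed coordinate differences: Δφ = -0.00295°, Δλ = +0.00225°.
Converting to metres (1° lat = 111195 m, cos φ = 0.859512): observed ΔN = -328.0 m, observed ΔE = 215.0 m.
Subtracting the expected shift leaves a residual of -328.0 − (-322.0) = -6.0 m north and 215.0 − (172.1) = 42.9 m east.
Residual distance = √((-6.0)² + 42.9²) = 43.4 m.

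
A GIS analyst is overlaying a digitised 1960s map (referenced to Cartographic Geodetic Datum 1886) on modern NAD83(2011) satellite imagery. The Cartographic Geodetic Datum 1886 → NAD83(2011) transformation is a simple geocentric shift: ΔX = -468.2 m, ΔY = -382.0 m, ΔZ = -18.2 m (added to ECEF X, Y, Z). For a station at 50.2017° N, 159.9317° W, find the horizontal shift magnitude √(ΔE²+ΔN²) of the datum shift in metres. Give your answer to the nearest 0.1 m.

At φ = 50.2017°, λ = -159.9317°: sin φ = 0.768303, cos φ = 0.640087, sin λ = -0.343140, cos λ = -0.939284.
ΔE = −sin λ·ΔX + cos λ·ΔY = −(-0.343140)·(-468.2) + (-0.939284)·(-382.0) = 198.15 m.
ΔN = −sin φ cos λ·ΔX − sin φ sin λ·ΔY + cos φ·ΔZ = −(0.768303)(-0.939284)(-468.2) − (0.768303)(-0.343140)(-382.0) + (0.640087)(-18.2) = -450.24 m.
Horizontal magnitude = √(ΔE² + ΔN²) = √(198.15² + (-450.24)²) = 491.91 m.

491.9 m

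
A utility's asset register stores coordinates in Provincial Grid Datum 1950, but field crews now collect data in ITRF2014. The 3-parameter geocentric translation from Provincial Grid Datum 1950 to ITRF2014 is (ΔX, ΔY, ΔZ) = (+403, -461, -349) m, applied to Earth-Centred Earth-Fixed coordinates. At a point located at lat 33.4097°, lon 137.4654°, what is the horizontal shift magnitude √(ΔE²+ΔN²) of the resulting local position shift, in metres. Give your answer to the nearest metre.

The local east axis at (φ, λ) is (−sin λ, cos λ, 0), so ΔE = −sin(137.4654°)·403 + cos(137.4654°)·(-461) = 67.25 m.
The local north axis is (−sin φ cos λ, −sin φ sin λ, cos φ), giving ΔN = 163.512 + 171.603 − 291.329 = 43.79 m.
Horizontal magnitude = √(ΔE² + ΔN²) = √(67.25² + 43.79²) = 80.25 m.

80 m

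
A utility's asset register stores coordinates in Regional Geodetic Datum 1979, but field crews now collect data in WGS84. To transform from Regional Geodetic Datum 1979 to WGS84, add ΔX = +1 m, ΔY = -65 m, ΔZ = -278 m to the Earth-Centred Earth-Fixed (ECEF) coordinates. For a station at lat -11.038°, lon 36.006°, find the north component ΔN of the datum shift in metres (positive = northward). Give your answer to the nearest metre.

The local north axis is (−sin φ cos λ, −sin φ sin λ, cos φ), giving ΔN = 0.155 − 7.316 − 272.857 = -280.02 m.

ΔN = -280 m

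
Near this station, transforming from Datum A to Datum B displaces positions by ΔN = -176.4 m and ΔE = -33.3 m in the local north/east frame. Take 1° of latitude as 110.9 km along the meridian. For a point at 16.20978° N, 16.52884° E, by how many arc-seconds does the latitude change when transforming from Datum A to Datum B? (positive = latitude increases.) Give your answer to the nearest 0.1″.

Δφ = -5.7″

1° of latitude = 110.9 km, so Δφ = -176.4 / 110900 = -0.0015906° = -5.726″.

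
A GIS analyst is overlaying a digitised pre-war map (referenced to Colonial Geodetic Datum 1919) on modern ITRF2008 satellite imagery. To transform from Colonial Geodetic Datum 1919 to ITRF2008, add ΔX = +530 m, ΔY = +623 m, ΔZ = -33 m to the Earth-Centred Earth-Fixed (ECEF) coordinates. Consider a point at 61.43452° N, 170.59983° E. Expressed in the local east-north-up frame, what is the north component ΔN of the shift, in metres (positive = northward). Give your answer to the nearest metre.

ΔN = 354 m

The local north axis is (−sin φ cos λ, −sin φ sin λ, cos φ), giving ΔN = 459.233 − 89.368 − 15.779 = 354.09 m.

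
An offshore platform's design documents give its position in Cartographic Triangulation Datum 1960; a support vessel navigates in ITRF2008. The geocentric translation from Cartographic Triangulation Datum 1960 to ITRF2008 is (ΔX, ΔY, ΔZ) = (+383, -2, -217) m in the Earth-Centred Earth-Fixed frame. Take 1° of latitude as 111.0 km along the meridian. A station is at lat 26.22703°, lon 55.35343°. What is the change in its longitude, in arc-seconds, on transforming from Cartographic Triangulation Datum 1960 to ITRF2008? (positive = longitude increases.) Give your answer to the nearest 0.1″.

sin φ = 0.441929, cos φ = 0.897050, sin λ = 0.822675, cos λ = 0.568513.
East component: ΔE = −sin λ·ΔX + cos λ·ΔY = −(0.822675)(383) + (0.568513)(-2) = -316.22 m.
1° of latitude spans 111000 m; at latitude φ, 1° of longitude spans that × cos φ = 99572.5 m, so Δλ = -316.22 / 99572.5 × 3600 = -11.433″.

Δλ = -11.4″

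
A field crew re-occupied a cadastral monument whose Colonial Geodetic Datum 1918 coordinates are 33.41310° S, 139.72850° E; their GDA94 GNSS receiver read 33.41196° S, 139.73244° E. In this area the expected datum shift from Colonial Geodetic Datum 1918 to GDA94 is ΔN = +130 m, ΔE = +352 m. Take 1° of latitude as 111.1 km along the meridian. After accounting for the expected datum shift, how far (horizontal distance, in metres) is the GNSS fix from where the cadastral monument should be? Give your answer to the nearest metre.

Observed coordinate differences: Δφ = +0.00114°, Δλ = +0.00394°.
Converting to metres (1° lat = 111100 m, cos φ = 0.834722): observed ΔN = 126.7 m, observed ΔE = 365.4 m.
Subtracting the expected shift leaves a residual of 126.7 − (130) = -3.3 m north and 365.4 − (352) = 13.4 m east.
Residual distance = √((-3.3)² + 13.4²) = 13.8 m.

14 m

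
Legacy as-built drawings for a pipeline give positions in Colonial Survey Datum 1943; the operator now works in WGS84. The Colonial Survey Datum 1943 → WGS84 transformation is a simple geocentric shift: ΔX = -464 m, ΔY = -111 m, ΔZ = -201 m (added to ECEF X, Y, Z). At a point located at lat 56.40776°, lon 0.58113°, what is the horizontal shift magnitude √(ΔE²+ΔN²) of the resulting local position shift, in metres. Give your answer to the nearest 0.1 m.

296.0 m

At φ = 56.40776°, λ = 0.58113°: sin φ = 0.832996, cos φ = 0.553279, sin λ = 0.010142, cos λ = 0.999949.
ΔE = −sin λ·ΔX + cos λ·ΔY = −(0.010142)·(-464) + (0.999949)·(-111) = -106.29 m.
ΔN = −sin φ cos λ·ΔX − sin φ sin λ·ΔY + cos φ·ΔZ = −(0.832996)(0.999949)(-464) − (0.832996)(0.010142)(-111) + (0.553279)(-201) = 276.22 m.
Horizontal magnitude = √(ΔE² + ΔN²) = √((-106.29)² + 276.22²) = 295.96 m.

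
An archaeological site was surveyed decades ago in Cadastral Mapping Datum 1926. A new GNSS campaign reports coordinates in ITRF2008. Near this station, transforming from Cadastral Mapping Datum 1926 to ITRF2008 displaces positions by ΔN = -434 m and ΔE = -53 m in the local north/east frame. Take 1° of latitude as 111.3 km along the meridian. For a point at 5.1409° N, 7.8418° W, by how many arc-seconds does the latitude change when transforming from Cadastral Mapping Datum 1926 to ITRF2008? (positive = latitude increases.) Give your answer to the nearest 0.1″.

1° of latitude = 111.3 km, so Δφ = -434.0 / 111300 = -0.0038994° = -14.038″.

Δφ = -14.0″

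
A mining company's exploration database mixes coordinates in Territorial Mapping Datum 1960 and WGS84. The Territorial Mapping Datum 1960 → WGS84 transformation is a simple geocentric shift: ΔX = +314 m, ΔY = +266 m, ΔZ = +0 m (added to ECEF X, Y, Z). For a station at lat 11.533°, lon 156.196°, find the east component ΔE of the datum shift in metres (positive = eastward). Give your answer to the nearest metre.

ΔE = -370 m

At φ = 11.533°, λ = 156.196°: sin φ = 0.199932, cos φ = 0.979810, sin λ = 0.403609, cos λ = -0.914931.
ΔE = −sin λ·ΔX + cos λ·ΔY = −(0.403609)·(314) + (-0.914931)·(266) = -370.11 m.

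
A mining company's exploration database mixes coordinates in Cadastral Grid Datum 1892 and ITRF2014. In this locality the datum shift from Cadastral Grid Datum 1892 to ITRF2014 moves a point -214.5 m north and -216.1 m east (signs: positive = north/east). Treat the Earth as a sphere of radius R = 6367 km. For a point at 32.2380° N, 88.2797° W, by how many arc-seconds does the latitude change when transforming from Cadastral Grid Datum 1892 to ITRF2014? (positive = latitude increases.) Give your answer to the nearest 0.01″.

On a sphere of radius R, 1 rad of latitude = R, so Δφ = ΔN / R = -214.5 / 6367000 = -3.3689e-05 rad = -6.949″.

Δφ = -6.95″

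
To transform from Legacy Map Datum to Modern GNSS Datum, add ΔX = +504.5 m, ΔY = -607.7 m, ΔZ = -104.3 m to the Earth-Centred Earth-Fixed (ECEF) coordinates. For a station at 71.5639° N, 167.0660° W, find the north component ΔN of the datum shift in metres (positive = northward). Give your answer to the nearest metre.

ΔN = 304 m

The local north axis is (−sin φ cos λ, −sin φ sin λ, cos φ), giving ΔN = 466.465 − 129.040 − 32.985 = 304.44 m.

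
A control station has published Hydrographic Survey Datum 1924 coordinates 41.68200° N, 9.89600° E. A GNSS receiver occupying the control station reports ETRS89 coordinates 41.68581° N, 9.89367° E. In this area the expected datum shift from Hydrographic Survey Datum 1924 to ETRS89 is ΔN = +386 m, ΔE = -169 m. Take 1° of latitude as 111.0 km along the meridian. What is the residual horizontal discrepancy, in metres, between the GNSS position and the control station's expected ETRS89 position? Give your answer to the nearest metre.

Observed coordinate differences: Δφ = +0.00381°, Δλ = -0.00233°.
Converting to metres (1° lat = 111000 m, cos φ = 0.746847): observed ΔN = 422.9 m, observed ΔE = -193.2 m.
Subtracting the expected shift leaves a residual of 422.9 − (386) = 36.9 m north and -193.2 − (-169) = -24.2 m east.
Residual distance = √(36.9² + (-24.2)²) = 44.1 m.

44 m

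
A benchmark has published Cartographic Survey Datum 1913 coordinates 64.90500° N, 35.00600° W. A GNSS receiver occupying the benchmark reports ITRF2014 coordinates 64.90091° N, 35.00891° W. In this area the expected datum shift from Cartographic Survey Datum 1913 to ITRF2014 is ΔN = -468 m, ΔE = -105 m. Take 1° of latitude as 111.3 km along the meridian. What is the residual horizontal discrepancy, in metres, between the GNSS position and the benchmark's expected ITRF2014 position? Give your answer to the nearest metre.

35 m

Observed coordinate differences: Δφ = -0.00409°, Δλ = -0.00291°.
Converting to metres (1° lat = 111300 m, cos φ = 0.424120): observed ΔN = -455.2 m, observed ΔE = -137.4 m.
Subtracting the expected shift leaves a residual of -455.2 − (-468) = 12.8 m north and -137.4 − (-105) = -32.4 m east.
Residual distance = √(12.8² + (-32.4)²) = 34.8 m.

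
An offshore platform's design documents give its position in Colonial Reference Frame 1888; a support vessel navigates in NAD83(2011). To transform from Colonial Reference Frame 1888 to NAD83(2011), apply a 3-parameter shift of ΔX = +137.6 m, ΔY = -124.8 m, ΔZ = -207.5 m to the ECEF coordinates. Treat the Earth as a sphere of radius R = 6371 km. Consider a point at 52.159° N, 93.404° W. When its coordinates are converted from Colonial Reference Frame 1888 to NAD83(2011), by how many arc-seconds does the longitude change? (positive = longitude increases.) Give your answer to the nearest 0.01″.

Δλ = 7.64″

sin φ = 0.789716, cos φ = 0.613472, sin λ = -0.998236, cos λ = -0.059376.
East component: ΔE = −sin λ·ΔX + cos λ·ΔY = −(-0.998236)(137.6) + (-0.059376)(-124.8) = 144.77 m.
1° of latitude spans πR/180 = 111195 m; at latitude φ, 1° of longitude spans that × cos φ = 68215.0 m, so Δλ = 144.77 / 68215.0 × 3600 = 7.640″.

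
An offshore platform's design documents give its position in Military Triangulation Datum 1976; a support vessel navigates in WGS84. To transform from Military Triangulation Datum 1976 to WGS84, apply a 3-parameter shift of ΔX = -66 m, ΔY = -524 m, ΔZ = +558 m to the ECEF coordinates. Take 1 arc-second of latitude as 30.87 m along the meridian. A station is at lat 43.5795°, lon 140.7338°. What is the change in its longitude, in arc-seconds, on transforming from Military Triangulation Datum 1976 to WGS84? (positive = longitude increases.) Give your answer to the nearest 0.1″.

Δλ = 20.0″

sin φ = 0.689360, cos φ = 0.724419, sin λ = 0.632924, cos λ = -0.774214.
East component: ΔE = −sin λ·ΔX + cos λ·ΔY = −(0.632924)(-66) + (-0.774214)(-524) = 447.46 m.
1° of latitude spans 3600 × 30.87 = 111132 m; at latitude φ, 1° of longitude spans that × cos φ = 80506.1 m, so Δλ = 447.46 / 80506.1 × 3600 = 20.009″.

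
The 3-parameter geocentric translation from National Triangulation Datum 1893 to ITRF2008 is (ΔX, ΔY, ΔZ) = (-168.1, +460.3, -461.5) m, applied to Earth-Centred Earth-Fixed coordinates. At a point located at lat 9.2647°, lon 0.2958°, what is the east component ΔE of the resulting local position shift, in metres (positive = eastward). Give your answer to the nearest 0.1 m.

ΔE = 461.2 m

The local east axis at (φ, λ) is (−sin λ, cos λ, 0), so ΔE = −sin(0.2958°)·(-168.1) + cos(0.2958°)·460.3 = 461.16 m.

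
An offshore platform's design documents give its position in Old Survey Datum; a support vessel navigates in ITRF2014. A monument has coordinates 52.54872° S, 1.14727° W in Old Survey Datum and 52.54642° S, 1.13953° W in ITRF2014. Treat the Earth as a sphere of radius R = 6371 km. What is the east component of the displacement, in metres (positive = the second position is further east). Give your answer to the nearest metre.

Δφ = -52.54642° − -52.54872° = +0.00230°; Δλ = -1.13953° − -1.14727° = +0.00774°.
1° along a meridian = πR/180 = 111195 m.
ΔN = Δφ × 111195 = 255.7 m; ΔE = Δλ × 111195 × cos(-52.54872°) = +0.00774 × 111195 × 0.608087 = 523.3 m.

ΔE = 523 m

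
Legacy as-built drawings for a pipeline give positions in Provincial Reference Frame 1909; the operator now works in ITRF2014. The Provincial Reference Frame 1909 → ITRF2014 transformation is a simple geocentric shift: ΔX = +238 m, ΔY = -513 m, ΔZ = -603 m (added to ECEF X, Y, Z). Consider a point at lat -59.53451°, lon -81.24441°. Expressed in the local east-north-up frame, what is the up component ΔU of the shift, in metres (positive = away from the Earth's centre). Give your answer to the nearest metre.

ΔU = 795 m

At φ = -59.53451°, λ = -81.24441°: sin φ = -0.861935, cos φ = 0.507019, sin λ = -0.988347, cos λ = 0.152220.
ΔU = cos φ cos λ·ΔX + cos φ sin λ·ΔY + sin φ·ΔZ = (0.507019)(0.152220)(238) + (0.507019)(-0.988347)(-513) + (-0.861935)(-603) = 795.18 m.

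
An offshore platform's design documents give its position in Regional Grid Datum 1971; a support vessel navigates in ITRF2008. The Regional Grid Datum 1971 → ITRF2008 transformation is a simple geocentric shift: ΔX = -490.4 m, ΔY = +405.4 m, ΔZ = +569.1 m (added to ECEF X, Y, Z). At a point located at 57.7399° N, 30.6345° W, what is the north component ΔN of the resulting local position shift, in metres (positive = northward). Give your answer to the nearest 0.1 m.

ΔN = 835.3 m

The local north axis is (−sin φ cos λ, −sin φ sin λ, cos φ), giving ΔN = 356.821 + 174.687 + 303.765 = 835.27 m.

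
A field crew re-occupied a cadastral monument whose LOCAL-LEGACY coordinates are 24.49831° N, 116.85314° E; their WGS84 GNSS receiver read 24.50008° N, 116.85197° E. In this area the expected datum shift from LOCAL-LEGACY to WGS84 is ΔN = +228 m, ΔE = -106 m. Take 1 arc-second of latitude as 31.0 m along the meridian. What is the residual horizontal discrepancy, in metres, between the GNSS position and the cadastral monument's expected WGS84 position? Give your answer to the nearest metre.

33 m

Observed coordinate differences: Δφ = +0.00177°, Δλ = -0.00117°.
Converting to metres (1° lat = 111600 m, cos φ = 0.909974): observed ΔN = 197.5 m, observed ΔE = -118.8 m.
Subtracting the expected shift leaves a residual of 197.5 − (228) = -30.5 m north and -118.8 − (-106) = -12.8 m east.
Residual distance = √((-30.5)² + (-12.8)²) = 33.1 m.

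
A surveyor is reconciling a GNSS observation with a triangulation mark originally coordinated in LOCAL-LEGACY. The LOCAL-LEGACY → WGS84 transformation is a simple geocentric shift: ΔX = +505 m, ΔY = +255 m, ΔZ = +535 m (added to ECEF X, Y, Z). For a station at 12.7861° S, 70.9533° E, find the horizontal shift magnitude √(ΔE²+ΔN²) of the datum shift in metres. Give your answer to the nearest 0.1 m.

727.6 m

The local east axis at (φ, λ) is (−sin λ, cos λ, 0), so ΔE = −sin(70.9533°)·505 + cos(70.9533°)·255 = -394.14 m.
The local north axis is (−sin φ cos λ, −sin φ sin λ, cos φ), giving ΔN = 36.472 + 53.345 + 521.734 = 611.55 m.
Horizontal magnitude = √(ΔE² + ΔN²) = √((-394.14)² + 611.55²) = 727.56 m.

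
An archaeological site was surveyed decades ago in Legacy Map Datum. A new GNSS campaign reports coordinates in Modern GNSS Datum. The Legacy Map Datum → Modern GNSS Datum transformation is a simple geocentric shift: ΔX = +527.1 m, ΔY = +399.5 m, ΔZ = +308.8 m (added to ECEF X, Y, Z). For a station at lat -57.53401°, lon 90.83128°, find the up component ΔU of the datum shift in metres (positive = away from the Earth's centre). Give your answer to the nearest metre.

ΔU = -50 m

The local up (radial) axis is (cos φ cos λ, cos φ sin λ, sin φ), giving ΔU = -4.105 + 214.429 − 260.538 = -50.21 m.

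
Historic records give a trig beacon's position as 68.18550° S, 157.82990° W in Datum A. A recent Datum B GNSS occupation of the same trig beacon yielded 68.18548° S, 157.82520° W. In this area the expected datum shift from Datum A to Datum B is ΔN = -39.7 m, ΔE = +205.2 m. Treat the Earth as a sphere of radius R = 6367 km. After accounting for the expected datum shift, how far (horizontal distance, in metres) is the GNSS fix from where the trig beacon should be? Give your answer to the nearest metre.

Observed coordinate differences: Δφ = +0.00002°, Δλ = +0.00470°.
Converting to metres (1° lat = 111125 m, cos φ = 0.371603): observed ΔN = 2.2 m, observed ΔE = 194.1 m.
Subtracting the expected shift leaves a residual of 2.2 − (-39.7) = 41.9 m north and 194.1 − (205.2) = -11.1 m east.
Residual distance = √(41.9² + (-11.1)²) = 43.4 m.

43 m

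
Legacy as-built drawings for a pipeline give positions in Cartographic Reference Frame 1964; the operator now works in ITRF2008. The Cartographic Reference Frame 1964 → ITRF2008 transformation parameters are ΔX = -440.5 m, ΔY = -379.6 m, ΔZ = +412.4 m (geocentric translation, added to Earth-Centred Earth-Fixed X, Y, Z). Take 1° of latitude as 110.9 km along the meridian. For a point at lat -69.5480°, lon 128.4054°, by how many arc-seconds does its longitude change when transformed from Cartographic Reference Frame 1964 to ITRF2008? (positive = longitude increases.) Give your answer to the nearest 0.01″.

Δλ = 53.98″

sin φ = -0.936965, cos φ = 0.349423, sin λ = 0.783635, cos λ = -0.621222.
East component: ΔE = −sin λ·ΔX + cos λ·ΔY = −(0.783635)(-440.5) + (-0.621222)(-379.6) = 581.01 m.
1° of latitude spans 110900 m; at latitude φ, 1° of longitude spans that × cos φ = 38751.0 m, so Δλ = 581.01 / 38751.0 × 3600 = 53.976″.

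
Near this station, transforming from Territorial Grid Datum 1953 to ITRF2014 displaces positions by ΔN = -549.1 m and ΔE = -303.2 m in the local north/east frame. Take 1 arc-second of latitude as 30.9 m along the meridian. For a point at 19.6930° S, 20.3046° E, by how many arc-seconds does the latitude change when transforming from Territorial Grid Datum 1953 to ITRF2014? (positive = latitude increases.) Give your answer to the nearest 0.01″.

Δφ = -17.77″

1″ of latitude = 30.90 m, so Δφ = -549.1 / 30.90 = -17.770″.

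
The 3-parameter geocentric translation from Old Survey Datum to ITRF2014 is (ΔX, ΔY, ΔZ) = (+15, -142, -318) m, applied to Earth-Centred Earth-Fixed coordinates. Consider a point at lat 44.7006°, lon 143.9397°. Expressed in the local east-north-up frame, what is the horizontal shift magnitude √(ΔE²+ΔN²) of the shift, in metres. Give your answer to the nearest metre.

191 m

At φ = 44.7006°, λ = 143.9397°: sin φ = 0.703402, cos φ = 0.710792, sin λ = 0.588636, cos λ = -0.808398.
ΔE = −sin λ·ΔX + cos λ·ΔY = −(0.588636)·(15) + (-0.808398)·(-142) = 105.96 m.
ΔN = −sin φ cos λ·ΔX − sin φ sin λ·ΔY + cos φ·ΔZ = −(0.703402)(-0.808398)(15) − (0.703402)(0.588636)(-142) + (0.710792)(-318) = -158.71 m.
Horizontal magnitude = √(ΔE² + ΔN²) = √(105.96² + (-158.71)²) = 190.83 m.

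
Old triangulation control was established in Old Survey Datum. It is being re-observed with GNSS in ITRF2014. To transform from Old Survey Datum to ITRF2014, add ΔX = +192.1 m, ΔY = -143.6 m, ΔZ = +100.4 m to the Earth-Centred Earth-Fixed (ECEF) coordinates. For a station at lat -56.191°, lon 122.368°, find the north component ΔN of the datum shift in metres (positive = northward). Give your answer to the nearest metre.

At φ = -56.191°, λ = 122.368°: sin φ = -0.830897, cos φ = 0.556426, sin λ = 0.844627, cos λ = -0.535355.
ΔN = −sin φ cos λ·ΔX − sin φ sin λ·ΔY + cos φ·ΔZ = −(-0.830897)(-0.535355)(192.1) − (-0.830897)(0.844627)(-143.6) + (0.556426)(100.4) = -130.36 m.

ΔN = -130 m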